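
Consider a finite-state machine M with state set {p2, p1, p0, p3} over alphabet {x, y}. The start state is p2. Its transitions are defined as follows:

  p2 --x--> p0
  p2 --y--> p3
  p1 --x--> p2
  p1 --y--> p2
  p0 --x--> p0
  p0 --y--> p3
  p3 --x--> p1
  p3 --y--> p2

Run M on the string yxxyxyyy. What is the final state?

start at p2
read 'y': p2 → p3
read 'x': p3 → p1
read 'x': p1 → p2
read 'y': p2 → p3
read 'x': p3 → p1
read 'y': p1 → p2
read 'y': p2 → p3
read 'y': p3 → p2

p2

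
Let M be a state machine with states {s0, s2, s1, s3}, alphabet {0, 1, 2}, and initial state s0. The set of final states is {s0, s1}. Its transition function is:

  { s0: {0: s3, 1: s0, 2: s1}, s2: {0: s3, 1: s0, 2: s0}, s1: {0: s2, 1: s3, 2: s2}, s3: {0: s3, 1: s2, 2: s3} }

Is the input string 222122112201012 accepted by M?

s0 → s1 → s2 → s0 → s0 → s1 → s2 → s0 → s0 → s1 → s2 → s3 → s2 → s3 → s2 → s0
End state s0 is accepting.

Yes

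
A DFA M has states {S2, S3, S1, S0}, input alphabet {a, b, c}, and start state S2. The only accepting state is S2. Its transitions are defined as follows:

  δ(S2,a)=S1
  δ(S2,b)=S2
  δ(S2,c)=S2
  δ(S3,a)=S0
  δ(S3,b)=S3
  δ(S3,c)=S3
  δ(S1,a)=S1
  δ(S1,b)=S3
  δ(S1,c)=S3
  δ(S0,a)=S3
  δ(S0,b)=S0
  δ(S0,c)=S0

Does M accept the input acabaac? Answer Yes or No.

S2 → S1 → S3 → S0 → S0 → S3 → S0 → S0
End state S0 is not accepting.

No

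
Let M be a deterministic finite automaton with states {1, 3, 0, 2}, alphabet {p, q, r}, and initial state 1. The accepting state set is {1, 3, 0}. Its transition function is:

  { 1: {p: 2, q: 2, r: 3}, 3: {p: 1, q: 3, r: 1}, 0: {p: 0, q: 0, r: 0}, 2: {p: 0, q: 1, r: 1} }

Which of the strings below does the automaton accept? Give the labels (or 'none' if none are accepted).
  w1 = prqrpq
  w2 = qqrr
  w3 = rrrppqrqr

w1, w2, w3

w1: Trace: 1 -p-> 2 -r-> 1 -q-> 2 -r-> 1 -p-> 2 -q-> 1  → end 1, accepted
w2: Trace: 1 -q-> 2 -q-> 1 -r-> 3 -r-> 1  → end 1, accepted
w3: Trace: 1 -r-> 3 -r-> 1 -r-> 3 -p-> 1 -p-> 2 -q-> 1 -r-> 3 -q-> 3 -r-> 1  → end 1, accepted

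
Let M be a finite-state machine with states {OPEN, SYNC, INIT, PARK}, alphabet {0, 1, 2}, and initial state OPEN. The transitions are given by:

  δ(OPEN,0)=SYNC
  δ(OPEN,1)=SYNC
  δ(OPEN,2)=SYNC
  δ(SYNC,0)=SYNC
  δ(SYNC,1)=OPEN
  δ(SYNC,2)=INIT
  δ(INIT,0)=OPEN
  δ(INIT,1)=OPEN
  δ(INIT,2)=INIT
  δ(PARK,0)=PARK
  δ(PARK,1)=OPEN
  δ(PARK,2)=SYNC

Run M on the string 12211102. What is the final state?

INIT

Trace: OPEN -1-> SYNC -2-> INIT -2-> INIT -1-> OPEN -1-> SYNC -1-> OPEN -0-> SYNC -2-> INIT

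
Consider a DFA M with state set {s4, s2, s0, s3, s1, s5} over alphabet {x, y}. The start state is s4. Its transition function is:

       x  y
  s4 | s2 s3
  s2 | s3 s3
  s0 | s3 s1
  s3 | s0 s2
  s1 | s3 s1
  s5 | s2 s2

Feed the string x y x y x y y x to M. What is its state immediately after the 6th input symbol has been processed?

Trace: s4 -x-> s2 -y-> s3 -x-> s0 -y-> s1 -x-> s3 -y-> s2
After 6 symbols: s2.

s2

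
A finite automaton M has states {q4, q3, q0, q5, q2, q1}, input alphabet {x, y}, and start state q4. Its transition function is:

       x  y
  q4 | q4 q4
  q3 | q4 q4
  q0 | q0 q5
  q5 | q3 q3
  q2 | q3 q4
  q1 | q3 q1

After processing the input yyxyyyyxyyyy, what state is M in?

start at q4
read 'y': q4 → q4
read 'y': q4 → q4
read 'x': q4 → q4
read 'y': q4 → q4
read 'y': q4 → q4
read 'y': q4 → q4
read 'y': q4 → q4
read 'x': q4 → q4
read 'y': q4 → q4
read 'y': q4 → q4
read 'y': q4 → q4
read 'y': q4 → q4

q4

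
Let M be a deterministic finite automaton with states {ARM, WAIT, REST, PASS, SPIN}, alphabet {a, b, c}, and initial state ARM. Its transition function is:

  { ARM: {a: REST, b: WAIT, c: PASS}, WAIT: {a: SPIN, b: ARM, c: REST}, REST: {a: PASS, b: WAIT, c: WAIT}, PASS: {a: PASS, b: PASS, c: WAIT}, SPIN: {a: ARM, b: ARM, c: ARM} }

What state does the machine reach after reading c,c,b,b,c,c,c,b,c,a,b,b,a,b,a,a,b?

start at ARM
read 'c': ARM → PASS
read 'c': PASS → WAIT
read 'b': WAIT → ARM
read 'b': ARM → WAIT
read 'c': WAIT → REST
read 'c': REST → WAIT
read 'c': WAIT → REST
read 'b': REST → WAIT
read 'c': WAIT → REST
read 'a': REST → PASS
read 'b': PASS → PASS
read 'b': PASS → PASS
read 'a': PASS → PASS
read 'b': PASS → PASS
read 'a': PASS → PASS
read 'a': PASS → PASS
read 'b': PASS → PASS

PASS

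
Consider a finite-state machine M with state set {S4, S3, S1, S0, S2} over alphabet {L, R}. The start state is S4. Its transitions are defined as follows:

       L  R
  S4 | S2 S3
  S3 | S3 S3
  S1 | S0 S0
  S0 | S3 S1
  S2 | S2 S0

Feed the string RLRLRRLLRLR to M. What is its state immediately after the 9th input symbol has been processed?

S3

S4 → S3 → S3 → S3 → S3 → S3 → S3 → S3 → S3 → S3
After 9 symbols: S3.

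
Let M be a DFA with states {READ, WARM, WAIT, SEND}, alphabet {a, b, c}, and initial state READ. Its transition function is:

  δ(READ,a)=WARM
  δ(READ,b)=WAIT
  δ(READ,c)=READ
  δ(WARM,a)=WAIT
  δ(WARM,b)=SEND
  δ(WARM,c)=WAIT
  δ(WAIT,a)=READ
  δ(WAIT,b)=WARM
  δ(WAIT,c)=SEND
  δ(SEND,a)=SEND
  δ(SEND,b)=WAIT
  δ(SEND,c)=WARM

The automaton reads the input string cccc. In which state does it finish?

READ → READ → READ → READ → READ

READ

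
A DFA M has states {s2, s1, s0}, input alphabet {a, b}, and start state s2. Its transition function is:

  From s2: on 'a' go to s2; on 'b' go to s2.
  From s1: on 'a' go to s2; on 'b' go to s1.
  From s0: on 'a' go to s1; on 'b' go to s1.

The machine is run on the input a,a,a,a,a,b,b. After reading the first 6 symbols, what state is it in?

s2

start at s2
read 'a': s2 → s2
read 'a': s2 → s2
read 'a': s2 → s2
read 'a': s2 → s2
read 'a': s2 → s2
read 'b': s2 → s2
After 6 symbols: s2.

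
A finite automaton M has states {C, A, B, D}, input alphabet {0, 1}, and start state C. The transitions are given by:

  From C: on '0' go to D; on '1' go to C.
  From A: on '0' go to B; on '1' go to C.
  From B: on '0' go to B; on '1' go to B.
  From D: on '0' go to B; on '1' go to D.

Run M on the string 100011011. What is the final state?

Trace: C -1-> C -0-> D -0-> B -0-> B -1-> B -1-> B -0-> B -1-> B -1-> B

B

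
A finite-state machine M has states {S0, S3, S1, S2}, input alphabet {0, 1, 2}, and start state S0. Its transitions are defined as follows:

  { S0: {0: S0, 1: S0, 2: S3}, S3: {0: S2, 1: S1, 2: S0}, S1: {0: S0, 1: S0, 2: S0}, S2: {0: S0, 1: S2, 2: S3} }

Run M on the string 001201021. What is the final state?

S1

start at S0
read '0': S0 → S0
read '0': S0 → S0
read '1': S0 → S0
read '2': S0 → S3
read '0': S3 → S2
read '1': S2 → S2
read '0': S2 → S0
read '2': S0 → S3
read '1': S3 → S1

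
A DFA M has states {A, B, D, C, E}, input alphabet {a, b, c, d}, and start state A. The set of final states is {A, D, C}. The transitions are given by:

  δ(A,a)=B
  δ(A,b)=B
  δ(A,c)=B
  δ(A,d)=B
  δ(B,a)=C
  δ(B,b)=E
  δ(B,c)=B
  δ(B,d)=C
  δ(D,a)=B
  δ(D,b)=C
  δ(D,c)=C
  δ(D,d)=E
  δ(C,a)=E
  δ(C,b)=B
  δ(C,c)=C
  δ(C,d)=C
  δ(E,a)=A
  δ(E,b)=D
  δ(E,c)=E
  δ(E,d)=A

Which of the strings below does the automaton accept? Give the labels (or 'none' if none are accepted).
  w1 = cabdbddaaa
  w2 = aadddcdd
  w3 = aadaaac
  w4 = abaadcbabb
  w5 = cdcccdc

w1: Trace: A -c-> B -a-> C -b-> B -d-> C -b-> B -d-> C -d-> C -a-> E -a-> A -a-> B  → end B, rejected
w2: Trace: A -a-> B -a-> C -d-> C -d-> C -d-> C -c-> C -d-> C -d-> C  → end C, accepted
w3: Trace: A -a-> B -a-> C -d-> C -a-> E -a-> A -a-> B -c-> B  → end B, rejected
w4: Trace: A -a-> B -b-> E -a-> A -a-> B -d-> C -c-> C -b-> B -a-> C -b-> B -b-> E  → end E, rejected
w5: Trace: A -c-> B -d-> C -c-> C -c-> C -c-> C -d-> C -c-> C  → end C, accepted

w2, w5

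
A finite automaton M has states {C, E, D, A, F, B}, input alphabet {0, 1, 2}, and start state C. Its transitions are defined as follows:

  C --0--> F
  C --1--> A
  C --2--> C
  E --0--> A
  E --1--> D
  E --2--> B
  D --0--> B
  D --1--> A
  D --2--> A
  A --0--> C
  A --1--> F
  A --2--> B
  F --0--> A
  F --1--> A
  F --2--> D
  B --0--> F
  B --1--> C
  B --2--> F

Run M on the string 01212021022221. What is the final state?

A

Trace: C -0-> F -1-> A -2-> B -1-> C -2-> C -0-> F -2-> D -1-> A -0-> C -2-> C -2-> C -2-> C -2-> C -1-> A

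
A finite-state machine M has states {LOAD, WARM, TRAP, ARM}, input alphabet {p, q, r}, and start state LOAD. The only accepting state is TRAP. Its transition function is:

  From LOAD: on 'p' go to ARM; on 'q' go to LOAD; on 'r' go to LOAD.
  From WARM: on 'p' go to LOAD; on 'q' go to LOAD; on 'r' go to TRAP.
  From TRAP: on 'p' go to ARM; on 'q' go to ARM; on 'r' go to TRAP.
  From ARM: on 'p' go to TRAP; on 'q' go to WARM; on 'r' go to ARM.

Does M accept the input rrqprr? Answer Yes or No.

No

Trace: LOAD -r-> LOAD -r-> LOAD -q-> LOAD -p-> ARM -r-> ARM -r-> ARM
End state ARM is not accepting.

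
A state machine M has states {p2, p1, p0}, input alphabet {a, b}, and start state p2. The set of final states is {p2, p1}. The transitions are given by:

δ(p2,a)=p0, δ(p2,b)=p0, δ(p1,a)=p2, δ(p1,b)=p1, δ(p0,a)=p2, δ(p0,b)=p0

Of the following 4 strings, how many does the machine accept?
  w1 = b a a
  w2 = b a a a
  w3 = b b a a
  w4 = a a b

1

w1: Trace: p2 -b-> p0 -a-> p2 -a-> p0  → end p0, rejected
w2: Trace: p2 -b-> p0 -a-> p2 -a-> p0 -a-> p2  → end p2, accepted
w3: Trace: p2 -b-> p0 -b-> p0 -a-> p2 -a-> p0  → end p0, rejected
w4: Trace: p2 -a-> p0 -a-> p2 -b-> p0  → end p0, rejected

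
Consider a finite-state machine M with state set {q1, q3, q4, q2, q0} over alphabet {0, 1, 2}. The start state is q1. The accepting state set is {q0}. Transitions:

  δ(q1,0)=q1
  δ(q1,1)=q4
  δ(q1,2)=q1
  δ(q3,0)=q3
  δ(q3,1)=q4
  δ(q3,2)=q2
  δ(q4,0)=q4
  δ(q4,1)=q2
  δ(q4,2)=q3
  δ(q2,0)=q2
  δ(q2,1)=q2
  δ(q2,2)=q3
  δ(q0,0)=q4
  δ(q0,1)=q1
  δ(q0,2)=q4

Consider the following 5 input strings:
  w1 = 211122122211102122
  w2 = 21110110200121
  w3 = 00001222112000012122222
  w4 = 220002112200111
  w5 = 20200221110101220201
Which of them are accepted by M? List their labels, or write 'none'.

none

w1:
  start at q1
  read '2': q1 → q1
  read '1': q1 → q4
  read '1': q4 → q2
  read '1': q2 → q2
  read '2': q2 → q3
  read '2': q3 → q2
  read '1': q2 → q2
  read '2': q2 → q3
  read '2': q3 → q2
  read '2': q2 → q3
  read '1': q3 → q4
  read '1': q4 → q2
  read '1': q2 → q2
  read '0': q2 → q2
  read '2': q2 → q3
  read '1': q3 → q4
  read '2': q4 → q3
  read '2': q3 → q2
  end q2, rejected
w2:
  start at q1
  read '2': q1 → q1
  read '1': q1 → q4
  read '1': q4 → q2
  read '1': q2 → q2
  read '0': q2 → q2
  read '1': q2 → q2
  read '1': q2 → q2
  read '0': q2 → q2
  read '2': q2 → q3
  read '0': q3 → q3
  read '0': q3 → q3
  read '1': q3 → q4
  read '2': q4 → q3
  read '1': q3 → q4
  end q4, rejected
w3:
  start at q1
  read '0': q1 → q1
  read '0': q1 → q1
  read '0': q1 → q1
  read '0': q1 → q1
  read '1': q1 → q4
  read '2': q4 → q3
  read '2': q3 → q2
  read '2': q2 → q3
  read '1': q3 → q4
  read '1': q4 → q2
  read '2': q2 → q3
  read '0': q3 → q3
  read '0': q3 → q3
  read '0': q3 → q3
  read '0': q3 → q3
  read '1': q3 → q4
  read '2': q4 → q3
  read '1': q3 → q4
  read '2': q4 → q3
  read '2': q3 → q2
  read '2': q2 → q3
  read '2': q3 → q2
  read '2': q2 → q3
  end q3, rejected
w4:
  start at q1
  read '2': q1 → q1
  read '2': q1 → q1
  read '0': q1 → q1
  read '0': q1 → q1
  read '0': q1 → q1
  read '2': q1 → q1
  read '1': q1 → q4
  read '1': q4 → q2
  read '2': q2 → q3
  read '2': q3 → q2
  read '0': q2 → q2
  read '0': q2 → q2
  read '1': q2 → q2
  read '1': q2 → q2
  read '1': q2 → q2
  end q2, rejected
w5:
  start at q1
  read '2': q1 → q1
  read '0': q1 → q1
  read '2': q1 → q1
  read '0': q1 → q1
  read '0': q1 → q1
  read '2': q1 → q1
  read '2': q1 → q1
  read '1': q1 → q4
  read '1': q4 → q2
  read '1': q2 → q2
  read '0': q2 → q2
  read '1': q2 → q2
  read '0': q2 → q2
  read '1': q2 → q2
  read '2': q2 → q3
  read '2': q3 → q2
  read '0': q2 → q2
  read '2': q2 → q3
  read '0': q3 → q3
  read '1': q3 → q4
  end q4, rejected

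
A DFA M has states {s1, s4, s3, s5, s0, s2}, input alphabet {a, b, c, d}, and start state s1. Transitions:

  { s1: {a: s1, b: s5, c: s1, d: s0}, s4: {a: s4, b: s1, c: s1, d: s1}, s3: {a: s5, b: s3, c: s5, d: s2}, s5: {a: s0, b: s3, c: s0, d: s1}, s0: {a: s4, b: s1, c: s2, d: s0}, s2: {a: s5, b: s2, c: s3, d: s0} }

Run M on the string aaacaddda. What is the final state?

s4

Trace: s1 -a-> s1 -a-> s1 -a-> s1 -c-> s1 -a-> s1 -d-> s0 -d-> s0 -d-> s0 -a-> s4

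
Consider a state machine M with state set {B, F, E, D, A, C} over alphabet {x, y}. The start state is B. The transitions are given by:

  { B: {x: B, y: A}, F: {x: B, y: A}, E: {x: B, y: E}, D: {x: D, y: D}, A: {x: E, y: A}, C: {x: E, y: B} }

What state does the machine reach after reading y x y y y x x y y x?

E

start at B
read 'y': B → A
read 'x': A → E
read 'y': E → E
read 'y': E → E
read 'y': E → E
read 'x': E → B
read 'x': B → B
read 'y': B → A
read 'y': A → A
read 'x': A → E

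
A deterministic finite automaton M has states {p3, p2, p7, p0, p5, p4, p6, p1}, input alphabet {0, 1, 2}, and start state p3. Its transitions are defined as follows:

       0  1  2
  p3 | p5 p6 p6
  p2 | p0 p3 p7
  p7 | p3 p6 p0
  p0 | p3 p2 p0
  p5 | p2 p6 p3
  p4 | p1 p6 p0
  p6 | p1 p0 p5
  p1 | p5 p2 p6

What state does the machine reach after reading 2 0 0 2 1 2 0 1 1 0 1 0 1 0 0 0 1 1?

Trace: p3 -2-> p6 -0-> p1 -0-> p5 -2-> p3 -1-> p6 -2-> p5 -0-> p2 -1-> p3 -1-> p6 -0-> p1 -1-> p2 -0-> p0 -1-> p2 -0-> p0 -0-> p3 -0-> p5 -1-> p6 -1-> p0

p0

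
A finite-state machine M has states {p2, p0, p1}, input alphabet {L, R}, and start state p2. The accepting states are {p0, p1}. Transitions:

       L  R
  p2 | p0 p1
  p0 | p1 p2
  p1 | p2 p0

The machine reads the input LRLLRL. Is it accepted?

p2 → p0 → p2 → p0 → p1 → p0 → p1
End state p1 is accepting.

Yes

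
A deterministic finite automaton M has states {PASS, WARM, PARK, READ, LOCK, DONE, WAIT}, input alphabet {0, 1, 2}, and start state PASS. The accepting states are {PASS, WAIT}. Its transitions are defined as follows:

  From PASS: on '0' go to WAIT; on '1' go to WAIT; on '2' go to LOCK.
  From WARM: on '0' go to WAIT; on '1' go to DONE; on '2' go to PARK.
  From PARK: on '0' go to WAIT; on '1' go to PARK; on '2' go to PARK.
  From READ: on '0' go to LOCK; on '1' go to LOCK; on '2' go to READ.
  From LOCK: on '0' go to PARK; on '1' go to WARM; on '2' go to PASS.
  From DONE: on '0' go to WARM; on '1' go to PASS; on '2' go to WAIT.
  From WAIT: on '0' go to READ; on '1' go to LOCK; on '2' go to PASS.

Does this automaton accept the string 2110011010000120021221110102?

No

Trace: PASS -2-> LOCK -1-> WARM -1-> DONE -0-> WARM -0-> WAIT -1-> LOCK -1-> WARM -0-> WAIT -1-> LOCK -0-> PARK -0-> WAIT -0-> READ -0-> LOCK -1-> WARM -2-> PARK -0-> WAIT -0-> READ -2-> READ -1-> LOCK -2-> PASS -2-> LOCK -1-> WARM -1-> DONE -1-> PASS -0-> WAIT -1-> LOCK -0-> PARK -2-> PARK
End state PARK is not accepting.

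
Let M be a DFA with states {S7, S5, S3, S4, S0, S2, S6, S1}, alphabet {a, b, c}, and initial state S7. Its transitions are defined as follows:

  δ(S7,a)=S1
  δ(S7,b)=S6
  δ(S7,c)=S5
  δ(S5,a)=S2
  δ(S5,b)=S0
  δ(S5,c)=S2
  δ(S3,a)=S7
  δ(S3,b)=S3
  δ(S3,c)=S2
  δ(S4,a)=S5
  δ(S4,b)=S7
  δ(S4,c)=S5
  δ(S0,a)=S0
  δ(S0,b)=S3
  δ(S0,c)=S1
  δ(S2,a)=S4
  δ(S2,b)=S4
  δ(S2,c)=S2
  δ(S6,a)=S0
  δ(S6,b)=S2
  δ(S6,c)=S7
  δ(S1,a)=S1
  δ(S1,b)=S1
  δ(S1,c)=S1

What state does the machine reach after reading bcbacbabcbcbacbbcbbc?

S1

Trace: S7 -b-> S6 -c-> S7 -b-> S6 -a-> S0 -c-> S1 -b-> S1 -a-> S1 -b-> S1 -c-> S1 -b-> S1 -c-> S1 -b-> S1 -a-> S1 -c-> S1 -b-> S1 -b-> S1 -c-> S1 -b-> S1 -b-> S1 -c-> S1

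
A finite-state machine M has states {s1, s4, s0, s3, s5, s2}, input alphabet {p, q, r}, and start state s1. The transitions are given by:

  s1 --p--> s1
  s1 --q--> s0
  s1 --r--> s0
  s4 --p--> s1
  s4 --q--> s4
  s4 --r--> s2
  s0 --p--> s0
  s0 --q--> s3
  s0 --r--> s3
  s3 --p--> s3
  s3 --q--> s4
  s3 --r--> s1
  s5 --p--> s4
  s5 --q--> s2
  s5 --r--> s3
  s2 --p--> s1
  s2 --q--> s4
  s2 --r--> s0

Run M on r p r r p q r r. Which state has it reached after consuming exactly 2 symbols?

s0

start at s1
read 'r': s1 → s0
read 'p': s0 → s0
After 2 symbols: s0.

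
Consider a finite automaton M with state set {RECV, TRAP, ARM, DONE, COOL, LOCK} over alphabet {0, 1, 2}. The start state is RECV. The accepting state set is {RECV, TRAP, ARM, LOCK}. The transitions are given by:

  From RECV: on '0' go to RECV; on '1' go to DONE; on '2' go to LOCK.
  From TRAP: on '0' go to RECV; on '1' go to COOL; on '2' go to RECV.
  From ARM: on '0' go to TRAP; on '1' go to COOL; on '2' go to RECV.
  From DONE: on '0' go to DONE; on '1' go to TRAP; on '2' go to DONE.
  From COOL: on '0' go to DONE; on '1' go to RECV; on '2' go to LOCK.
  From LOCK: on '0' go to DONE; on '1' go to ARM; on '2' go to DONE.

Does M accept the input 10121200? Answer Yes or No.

RECV → DONE → DONE → TRAP → RECV → DONE → DONE → DONE → DONE
End state DONE is not accepting.

No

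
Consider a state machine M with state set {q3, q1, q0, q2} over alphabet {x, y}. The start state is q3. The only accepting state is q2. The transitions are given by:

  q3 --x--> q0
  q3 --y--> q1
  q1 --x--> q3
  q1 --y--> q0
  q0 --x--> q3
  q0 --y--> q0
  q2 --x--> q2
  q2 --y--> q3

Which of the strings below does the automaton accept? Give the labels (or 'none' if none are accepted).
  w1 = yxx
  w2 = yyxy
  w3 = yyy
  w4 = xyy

none

w1: Trace: q3 -y-> q1 -x-> q3 -x-> q0  → end q0, rejected
w2: Trace: q3 -y-> q1 -y-> q0 -x-> q3 -y-> q1  → end q1, rejected
w3: Trace: q3 -y-> q1 -y-> q0 -y-> q0  → end q0, rejected
w4: Trace: q3 -x-> q0 -y-> q0 -y-> q0  → end q0, rejected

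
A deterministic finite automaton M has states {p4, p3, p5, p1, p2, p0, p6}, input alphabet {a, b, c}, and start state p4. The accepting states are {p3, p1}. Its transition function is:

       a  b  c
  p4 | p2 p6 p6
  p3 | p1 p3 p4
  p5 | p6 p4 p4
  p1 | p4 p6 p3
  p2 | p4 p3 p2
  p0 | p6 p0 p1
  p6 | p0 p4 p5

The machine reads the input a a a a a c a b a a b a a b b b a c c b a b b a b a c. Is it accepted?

Yes

p4 → p2 → p4 → p2 → p4 → p2 → p2 → p4 → p6 → p0 → p6 → p4 → p2 → p4 → p6 → p4 → p6 → p0 → p1 → p3 → p3 → p1 → p6 → p4 → p2 → p3 → p1 → p3
End state p3 is accepting.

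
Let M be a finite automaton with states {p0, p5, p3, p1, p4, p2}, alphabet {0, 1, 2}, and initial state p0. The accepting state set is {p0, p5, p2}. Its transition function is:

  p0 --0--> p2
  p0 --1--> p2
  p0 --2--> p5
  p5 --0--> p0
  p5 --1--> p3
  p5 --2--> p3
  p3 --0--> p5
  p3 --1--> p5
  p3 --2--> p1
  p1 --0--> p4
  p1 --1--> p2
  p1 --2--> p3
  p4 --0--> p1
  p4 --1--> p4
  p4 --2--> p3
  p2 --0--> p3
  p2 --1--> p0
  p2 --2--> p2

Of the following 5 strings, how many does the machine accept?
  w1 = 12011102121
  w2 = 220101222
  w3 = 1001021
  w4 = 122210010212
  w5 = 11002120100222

3

w1: Trace: p0 -1-> p2 -2-> p2 -0-> p3 -1-> p5 -1-> p3 -1-> p5 -0-> p0 -2-> p5 -1-> p3 -2-> p1 -1-> p2  → end p2, accepted
w2: Trace: p0 -2-> p5 -2-> p3 -0-> p5 -1-> p3 -0-> p5 -1-> p3 -2-> p1 -2-> p3 -2-> p1  → end p1, rejected
w3: Trace: p0 -1-> p2 -0-> p3 -0-> p5 -1-> p3 -0-> p5 -2-> p3 -1-> p5  → end p5, accepted
w4: Trace: p0 -1-> p2 -2-> p2 -2-> p2 -2-> p2 -1-> p0 -0-> p2 -0-> p3 -1-> p5 -0-> p0 -2-> p5 -1-> p3 -2-> p1  → end p1, rejected
w5: Trace: p0 -1-> p2 -1-> p0 -0-> p2 -0-> p3 -2-> p1 -1-> p2 -2-> p2 -0-> p3 -1-> p5 -0-> p0 -0-> p2 -2-> p2 -2-> p2 -2-> p2  → end p2, accepted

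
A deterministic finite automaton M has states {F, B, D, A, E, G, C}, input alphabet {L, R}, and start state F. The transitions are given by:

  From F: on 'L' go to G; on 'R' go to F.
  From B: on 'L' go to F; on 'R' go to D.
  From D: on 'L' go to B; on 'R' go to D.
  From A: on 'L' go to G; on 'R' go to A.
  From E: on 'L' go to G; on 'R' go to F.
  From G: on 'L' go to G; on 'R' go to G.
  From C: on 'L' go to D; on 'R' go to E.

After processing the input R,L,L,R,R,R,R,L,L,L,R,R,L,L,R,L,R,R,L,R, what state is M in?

start at F
read 'R': F → F
read 'L': F → G
read 'L': G → G
read 'R': G → G
read 'R': G → G
read 'R': G → G
read 'R': G → G
read 'L': G → G
read 'L': G → G
read 'L': G → G
read 'R': G → G
read 'R': G → G
read 'L': G → G
read 'L': G → G
read 'R': G → G
read 'L': G → G
read 'R': G → G
read 'R': G → G
read 'L': G → G
read 'R': G → G

G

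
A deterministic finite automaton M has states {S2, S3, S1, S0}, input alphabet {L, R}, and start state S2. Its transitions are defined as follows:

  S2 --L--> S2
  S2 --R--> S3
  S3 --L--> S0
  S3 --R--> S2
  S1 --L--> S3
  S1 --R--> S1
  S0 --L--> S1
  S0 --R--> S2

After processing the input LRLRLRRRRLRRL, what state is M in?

S2

Trace: S2 -L-> S2 -R-> S3 -L-> S0 -R-> S2 -L-> S2 -R-> S3 -R-> S2 -R-> S3 -R-> S2 -L-> S2 -R-> S3 -R-> S2 -L-> S2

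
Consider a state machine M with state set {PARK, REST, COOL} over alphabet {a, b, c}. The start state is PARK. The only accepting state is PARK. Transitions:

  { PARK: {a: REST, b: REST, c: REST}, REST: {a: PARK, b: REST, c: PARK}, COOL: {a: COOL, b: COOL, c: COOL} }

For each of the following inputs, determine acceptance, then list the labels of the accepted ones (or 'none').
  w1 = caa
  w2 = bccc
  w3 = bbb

w2

w1:
  start at PARK
  read 'c': PARK → REST
  read 'a': REST → PARK
  read 'a': PARK → REST
  end REST, rejected
w2:
  start at PARK
  read 'b': PARK → REST
  read 'c': REST → PARK
  read 'c': PARK → REST
  read 'c': REST → PARK
  end PARK, accepted
w3:
  start at PARK
  read 'b': PARK → REST
  read 'b': REST → REST
  read 'b': REST → REST
  end REST, rejected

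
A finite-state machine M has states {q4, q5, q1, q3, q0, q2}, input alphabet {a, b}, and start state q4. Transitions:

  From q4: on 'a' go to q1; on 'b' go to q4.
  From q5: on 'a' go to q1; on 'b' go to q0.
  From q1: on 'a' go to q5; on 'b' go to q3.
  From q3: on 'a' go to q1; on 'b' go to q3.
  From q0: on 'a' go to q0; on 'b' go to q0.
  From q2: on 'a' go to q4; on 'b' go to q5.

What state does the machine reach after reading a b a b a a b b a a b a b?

q0

start at q4
read 'a': q4 → q1
read 'b': q1 → q3
read 'a': q3 → q1
read 'b': q1 → q3
read 'a': q3 → q1
read 'a': q1 → q5
read 'b': q5 → q0
read 'b': q0 → q0
read 'a': q0 → q0
read 'a': q0 → q0
read 'b': q0 → q0
read 'a': q0 → q0
read 'b': q0 → q0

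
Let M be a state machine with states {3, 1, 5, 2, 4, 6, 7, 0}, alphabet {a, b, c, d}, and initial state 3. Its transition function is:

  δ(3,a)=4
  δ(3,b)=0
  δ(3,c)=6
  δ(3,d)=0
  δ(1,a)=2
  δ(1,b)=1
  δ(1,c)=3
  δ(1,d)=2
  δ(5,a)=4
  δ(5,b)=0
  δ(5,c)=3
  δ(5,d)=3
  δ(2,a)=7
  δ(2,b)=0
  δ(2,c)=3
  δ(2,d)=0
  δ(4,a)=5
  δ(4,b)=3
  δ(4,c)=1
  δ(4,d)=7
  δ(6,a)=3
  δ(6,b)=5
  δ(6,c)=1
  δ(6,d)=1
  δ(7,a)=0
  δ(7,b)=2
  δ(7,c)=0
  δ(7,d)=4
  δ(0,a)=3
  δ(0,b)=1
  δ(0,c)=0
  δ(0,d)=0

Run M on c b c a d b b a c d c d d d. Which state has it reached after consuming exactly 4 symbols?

4

3 → 6 → 5 → 3 → 4
After 4 symbols: 4.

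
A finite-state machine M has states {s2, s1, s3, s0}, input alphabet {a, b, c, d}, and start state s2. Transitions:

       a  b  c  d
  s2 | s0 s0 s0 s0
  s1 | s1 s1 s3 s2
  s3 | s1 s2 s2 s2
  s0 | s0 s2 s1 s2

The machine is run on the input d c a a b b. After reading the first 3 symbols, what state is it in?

s1

start at s2
read 'd': s2 → s0
read 'c': s0 → s1
read 'a': s1 → s1
After 3 symbols: s1.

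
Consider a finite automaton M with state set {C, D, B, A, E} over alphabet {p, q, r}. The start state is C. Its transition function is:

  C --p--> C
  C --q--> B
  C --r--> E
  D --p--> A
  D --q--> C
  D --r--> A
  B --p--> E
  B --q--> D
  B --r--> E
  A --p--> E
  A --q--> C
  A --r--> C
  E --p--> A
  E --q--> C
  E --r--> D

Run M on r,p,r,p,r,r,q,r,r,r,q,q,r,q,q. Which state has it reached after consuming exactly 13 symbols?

E

C → E → A → C → C → E → D → C → E → D → A → C → B → E
After 13 symbols: E.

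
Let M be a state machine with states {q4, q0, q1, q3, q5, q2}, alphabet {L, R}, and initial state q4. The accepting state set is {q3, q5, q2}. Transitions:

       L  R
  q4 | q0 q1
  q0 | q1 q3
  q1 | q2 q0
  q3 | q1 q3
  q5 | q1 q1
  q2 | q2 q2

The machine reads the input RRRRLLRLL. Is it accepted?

start at q4
read 'R': q4 → q1
read 'R': q1 → q0
read 'R': q0 → q3
read 'R': q3 → q3
read 'L': q3 → q1
read 'L': q1 → q2
read 'R': q2 → q2
read 'L': q2 → q2
read 'L': q2 → q2
End state q2 is accepting.

Yes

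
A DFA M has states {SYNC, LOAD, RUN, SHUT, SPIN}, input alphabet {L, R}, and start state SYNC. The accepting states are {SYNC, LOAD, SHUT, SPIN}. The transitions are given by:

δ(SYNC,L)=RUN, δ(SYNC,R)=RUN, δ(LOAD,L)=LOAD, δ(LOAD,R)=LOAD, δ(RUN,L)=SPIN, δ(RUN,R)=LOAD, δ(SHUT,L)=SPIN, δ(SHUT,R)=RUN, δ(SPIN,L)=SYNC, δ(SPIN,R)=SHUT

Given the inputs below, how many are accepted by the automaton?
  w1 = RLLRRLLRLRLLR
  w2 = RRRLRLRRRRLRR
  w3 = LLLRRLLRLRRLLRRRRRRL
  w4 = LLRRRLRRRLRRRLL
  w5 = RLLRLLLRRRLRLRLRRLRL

5

w1: Trace: SYNC -R-> RUN -L-> SPIN -L-> SYNC -R-> RUN -R-> LOAD -L-> LOAD -L-> LOAD -R-> LOAD -L-> LOAD -R-> LOAD -L-> LOAD -L-> LOAD -R-> LOAD  → end LOAD, accepted
w2: Trace: SYNC -R-> RUN -R-> LOAD -R-> LOAD -L-> LOAD -R-> LOAD -L-> LOAD -R-> LOAD -R-> LOAD -R-> LOAD -R-> LOAD -L-> LOAD -R-> LOAD -R-> LOAD  → end LOAD, accepted
w3: Trace: SYNC -L-> RUN -L-> SPIN -L-> SYNC -R-> RUN -R-> LOAD -L-> LOAD -L-> LOAD -R-> LOAD -L-> LOAD -R-> LOAD -R-> LOAD -L-> LOAD -L-> LOAD -R-> LOAD -R-> LOAD -R-> LOAD -R-> LOAD -R-> LOAD -R-> LOAD -L-> LOAD  → end LOAD, accepted
w4: Trace: SYNC -L-> RUN -L-> SPIN -R-> SHUT -R-> RUN -R-> LOAD -L-> LOAD -R-> LOAD -R-> LOAD -R-> LOAD -L-> LOAD -R-> LOAD -R-> LOAD -R-> LOAD -L-> LOAD -L-> LOAD  → end LOAD, accepted
w5: Trace: SYNC -R-> RUN -L-> SPIN -L-> SYNC -R-> RUN -L-> SPIN -L-> SYNC -L-> RUN -R-> LOAD -R-> LOAD -R-> LOAD -L-> LOAD -R-> LOAD -L-> LOAD -R-> LOAD -L-> LOAD -R-> LOAD -R-> LOAD -L-> LOAD -R-> LOAD -L-> LOAD  → end LOAD, accepted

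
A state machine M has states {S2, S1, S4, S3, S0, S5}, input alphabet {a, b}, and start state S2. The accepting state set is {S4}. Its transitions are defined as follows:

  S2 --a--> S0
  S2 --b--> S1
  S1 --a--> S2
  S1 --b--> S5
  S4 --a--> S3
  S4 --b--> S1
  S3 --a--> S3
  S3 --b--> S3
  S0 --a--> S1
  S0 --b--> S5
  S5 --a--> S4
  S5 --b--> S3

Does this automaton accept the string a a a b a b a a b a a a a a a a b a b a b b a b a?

start at S2
read 'a': S2 → S0
read 'a': S0 → S1
read 'a': S1 → S2
read 'b': S2 → S1
read 'a': S1 → S2
read 'b': S2 → S1
read 'a': S1 → S2
read 'a': S2 → S0
read 'b': S0 → S5
read 'a': S5 → S4
read 'a': S4 → S3
read 'a': S3 → S3
read 'a': S3 → S3
read 'a': S3 → S3
read 'a': S3 → S3
read 'a': S3 → S3
read 'b': S3 → S3
read 'a': S3 → S3
read 'b': S3 → S3
read 'a': S3 → S3
read 'b': S3 → S3
read 'b': S3 → S3
read 'a': S3 → S3
read 'b': S3 → S3
read 'a': S3 → S3
End state S3 is not accepting.

No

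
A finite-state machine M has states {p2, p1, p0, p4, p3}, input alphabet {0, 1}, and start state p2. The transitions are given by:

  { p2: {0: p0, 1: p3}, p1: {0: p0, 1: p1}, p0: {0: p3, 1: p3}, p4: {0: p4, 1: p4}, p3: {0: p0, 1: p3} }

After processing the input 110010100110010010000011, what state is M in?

p3

start at p2
read '1': p2 → p3
read '1': p3 → p3
read '0': p3 → p0
read '0': p0 → p3
read '1': p3 → p3
read '0': p3 → p0
read '1': p0 → p3
read '0': p3 → p0
read '0': p0 → p3
read '1': p3 → p3
read '1': p3 → p3
read '0': p3 → p0
read '0': p0 → p3
read '1': p3 → p3
read '0': p3 → p0
read '0': p0 → p3
read '1': p3 → p3
read '0': p3 → p0
read '0': p0 → p3
read '0': p3 → p0
read '0': p0 → p3
read '0': p3 → p0
read '1': p0 → p3
read '1': p3 → p3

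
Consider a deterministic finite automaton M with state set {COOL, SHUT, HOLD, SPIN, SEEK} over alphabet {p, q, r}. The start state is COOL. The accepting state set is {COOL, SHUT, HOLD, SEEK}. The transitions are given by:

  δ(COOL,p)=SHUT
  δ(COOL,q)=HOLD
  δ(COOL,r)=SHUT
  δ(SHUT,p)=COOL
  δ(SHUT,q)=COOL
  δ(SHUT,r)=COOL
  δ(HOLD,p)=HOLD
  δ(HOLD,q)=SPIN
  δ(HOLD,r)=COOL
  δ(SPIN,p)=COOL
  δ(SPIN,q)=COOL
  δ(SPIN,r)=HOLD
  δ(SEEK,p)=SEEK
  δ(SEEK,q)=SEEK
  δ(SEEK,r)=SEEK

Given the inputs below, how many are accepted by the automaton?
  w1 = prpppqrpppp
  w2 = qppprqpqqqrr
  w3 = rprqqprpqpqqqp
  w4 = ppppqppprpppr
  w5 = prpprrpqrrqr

5

w1: Trace: COOL -p-> SHUT -r-> COOL -p-> SHUT -p-> COOL -p-> SHUT -q-> COOL -r-> SHUT -p-> COOL -p-> SHUT -p-> COOL -p-> SHUT  → end SHUT, accepted
w2: Trace: COOL -q-> HOLD -p-> HOLD -p-> HOLD -p-> HOLD -r-> COOL -q-> HOLD -p-> HOLD -q-> SPIN -q-> COOL -q-> HOLD -r-> COOL -r-> SHUT  → end SHUT, accepted
w3: Trace: COOL -r-> SHUT -p-> COOL -r-> SHUT -q-> COOL -q-> HOLD -p-> HOLD -r-> COOL -p-> SHUT -q-> COOL -p-> SHUT -q-> COOL -q-> HOLD -q-> SPIN -p-> COOL  → end COOL, accepted
w4: Trace: COOL -p-> SHUT -p-> COOL -p-> SHUT -p-> COOL -q-> HOLD -p-> HOLD -p-> HOLD -p-> HOLD -r-> COOL -p-> SHUT -p-> COOL -p-> SHUT -r-> COOL  → end COOL, accepted
w5: Trace: COOL -p-> SHUT -r-> COOL -p-> SHUT -p-> COOL -r-> SHUT -r-> COOL -p-> SHUT -q-> COOL -r-> SHUT -r-> COOL -q-> HOLD -r-> COOL  → end COOL, accepted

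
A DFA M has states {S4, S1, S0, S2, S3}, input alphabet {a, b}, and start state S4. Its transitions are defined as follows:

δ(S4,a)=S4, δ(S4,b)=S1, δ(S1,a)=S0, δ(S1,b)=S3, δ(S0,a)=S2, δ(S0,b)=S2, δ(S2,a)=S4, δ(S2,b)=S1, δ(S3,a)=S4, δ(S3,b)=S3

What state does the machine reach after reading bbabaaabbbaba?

S0

Trace: S4 -b-> S1 -b-> S3 -a-> S4 -b-> S1 -a-> S0 -a-> S2 -a-> S4 -b-> S1 -b-> S3 -b-> S3 -a-> S4 -b-> S1 -a-> S0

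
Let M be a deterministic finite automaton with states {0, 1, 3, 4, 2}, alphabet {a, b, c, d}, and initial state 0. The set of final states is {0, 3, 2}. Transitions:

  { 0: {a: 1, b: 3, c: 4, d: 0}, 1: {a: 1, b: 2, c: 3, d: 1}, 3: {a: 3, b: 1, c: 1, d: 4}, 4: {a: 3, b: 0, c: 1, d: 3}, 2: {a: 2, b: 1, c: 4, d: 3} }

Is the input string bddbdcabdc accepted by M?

Yes

Trace: 0 -b-> 3 -d-> 4 -d-> 3 -b-> 1 -d-> 1 -c-> 3 -a-> 3 -b-> 1 -d-> 1 -c-> 3
End state 3 is accepting.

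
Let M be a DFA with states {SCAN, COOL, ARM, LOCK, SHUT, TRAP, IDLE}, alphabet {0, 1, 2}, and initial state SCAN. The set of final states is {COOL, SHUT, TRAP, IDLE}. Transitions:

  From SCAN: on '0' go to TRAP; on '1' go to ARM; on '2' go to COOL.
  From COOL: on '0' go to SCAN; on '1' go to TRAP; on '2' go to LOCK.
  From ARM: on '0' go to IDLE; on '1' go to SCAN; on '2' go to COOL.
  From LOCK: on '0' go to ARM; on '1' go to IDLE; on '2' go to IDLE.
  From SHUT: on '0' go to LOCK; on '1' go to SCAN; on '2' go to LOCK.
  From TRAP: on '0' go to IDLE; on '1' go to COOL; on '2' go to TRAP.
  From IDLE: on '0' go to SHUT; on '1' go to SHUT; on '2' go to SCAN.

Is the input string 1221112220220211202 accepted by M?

SCAN → ARM → COOL → LOCK → IDLE → SHUT → SCAN → COOL → LOCK → IDLE → SHUT → LOCK → IDLE → SHUT → LOCK → IDLE → SHUT → LOCK → ARM → COOL
End state COOL is accepting.

Yes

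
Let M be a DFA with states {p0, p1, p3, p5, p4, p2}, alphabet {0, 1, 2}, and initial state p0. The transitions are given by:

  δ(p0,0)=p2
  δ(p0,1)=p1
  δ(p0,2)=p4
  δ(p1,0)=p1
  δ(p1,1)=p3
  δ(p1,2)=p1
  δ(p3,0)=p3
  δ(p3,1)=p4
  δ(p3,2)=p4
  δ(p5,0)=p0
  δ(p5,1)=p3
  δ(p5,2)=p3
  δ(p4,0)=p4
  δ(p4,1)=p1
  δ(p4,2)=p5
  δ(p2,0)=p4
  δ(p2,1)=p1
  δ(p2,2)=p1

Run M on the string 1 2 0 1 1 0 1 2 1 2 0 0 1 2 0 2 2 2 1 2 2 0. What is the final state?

p0

start at p0
read '1': p0 → p1
read '2': p1 → p1
read '0': p1 → p1
read '1': p1 → p3
read '1': p3 → p4
read '0': p4 → p4
read '1': p4 → p1
read '2': p1 → p1
read '1': p1 → p3
read '2': p3 → p4
read '0': p4 → p4
read '0': p4 → p4
read '1': p4 → p1
read '2': p1 → p1
read '0': p1 → p1
read '2': p1 → p1
read '2': p1 → p1
read '2': p1 → p1
read '1': p1 → p3
read '2': p3 → p4
read '2': p4 → p5
read '0': p5 → p0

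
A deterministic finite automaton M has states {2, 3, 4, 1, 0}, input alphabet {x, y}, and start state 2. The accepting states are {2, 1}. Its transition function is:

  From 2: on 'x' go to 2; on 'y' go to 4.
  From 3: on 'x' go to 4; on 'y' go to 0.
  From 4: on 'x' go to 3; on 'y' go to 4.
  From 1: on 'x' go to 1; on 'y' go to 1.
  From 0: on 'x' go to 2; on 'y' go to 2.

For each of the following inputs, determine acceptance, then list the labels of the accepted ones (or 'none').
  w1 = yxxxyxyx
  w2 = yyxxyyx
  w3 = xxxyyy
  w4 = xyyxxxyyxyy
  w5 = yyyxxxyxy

none

w1: Trace: 2 -y-> 4 -x-> 3 -x-> 4 -x-> 3 -y-> 0 -x-> 2 -y-> 4 -x-> 3  → end 3, rejected
w2: Trace: 2 -y-> 4 -y-> 4 -x-> 3 -x-> 4 -y-> 4 -y-> 4 -x-> 3  → end 3, rejected
w3: Trace: 2 -x-> 2 -x-> 2 -x-> 2 -y-> 4 -y-> 4 -y-> 4  → end 4, rejected
w4: Trace: 2 -x-> 2 -y-> 4 -y-> 4 -x-> 3 -x-> 4 -x-> 3 -y-> 0 -y-> 2 -x-> 2 -y-> 4 -y-> 4  → end 4, rejected
w5: Trace: 2 -y-> 4 -y-> 4 -y-> 4 -x-> 3 -x-> 4 -x-> 3 -y-> 0 -x-> 2 -y-> 4  → end 4, rejected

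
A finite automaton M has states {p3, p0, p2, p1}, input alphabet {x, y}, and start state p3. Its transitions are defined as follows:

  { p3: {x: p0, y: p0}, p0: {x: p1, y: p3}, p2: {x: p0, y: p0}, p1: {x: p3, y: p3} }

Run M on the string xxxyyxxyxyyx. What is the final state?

start at p3
read 'x': p3 → p0
read 'x': p0 → p1
read 'x': p1 → p3
read 'y': p3 → p0
read 'y': p0 → p3
read 'x': p3 → p0
read 'x': p0 → p1
read 'y': p1 → p3
read 'x': p3 → p0
read 'y': p0 → p3
read 'y': p3 → p0
read 'x': p0 → p1

p1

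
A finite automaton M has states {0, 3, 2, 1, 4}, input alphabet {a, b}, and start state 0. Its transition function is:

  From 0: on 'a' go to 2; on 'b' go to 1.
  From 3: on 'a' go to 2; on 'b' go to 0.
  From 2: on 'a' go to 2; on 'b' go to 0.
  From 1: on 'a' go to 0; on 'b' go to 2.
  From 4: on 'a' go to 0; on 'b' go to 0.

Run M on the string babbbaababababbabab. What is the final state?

start at 0
read 'b': 0 → 1
read 'a': 1 → 0
read 'b': 0 → 1
read 'b': 1 → 2
read 'b': 2 → 0
read 'a': 0 → 2
read 'a': 2 → 2
read 'b': 2 → 0
read 'a': 0 → 2
read 'b': 2 → 0
read 'a': 0 → 2
read 'b': 2 → 0
read 'a': 0 → 2
read 'b': 2 → 0
read 'b': 0 → 1
read 'a': 1 → 0
read 'b': 0 → 1
read 'a': 1 → 0
read 'b': 0 → 1

1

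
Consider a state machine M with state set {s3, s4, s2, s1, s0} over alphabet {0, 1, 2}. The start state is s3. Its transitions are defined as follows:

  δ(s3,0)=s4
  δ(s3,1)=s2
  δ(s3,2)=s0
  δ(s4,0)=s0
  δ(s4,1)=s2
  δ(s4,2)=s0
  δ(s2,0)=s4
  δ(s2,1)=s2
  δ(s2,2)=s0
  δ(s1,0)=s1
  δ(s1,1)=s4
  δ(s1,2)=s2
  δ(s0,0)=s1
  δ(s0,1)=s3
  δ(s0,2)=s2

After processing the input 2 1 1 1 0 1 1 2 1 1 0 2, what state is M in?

start at s3
read '2': s3 → s0
read '1': s0 → s3
read '1': s3 → s2
read '1': s2 → s2
read '0': s2 → s4
read '1': s4 → s2
read '1': s2 → s2
read '2': s2 → s0
read '1': s0 → s3
read '1': s3 → s2
read '0': s2 → s4
read '2': s4 → s0

s0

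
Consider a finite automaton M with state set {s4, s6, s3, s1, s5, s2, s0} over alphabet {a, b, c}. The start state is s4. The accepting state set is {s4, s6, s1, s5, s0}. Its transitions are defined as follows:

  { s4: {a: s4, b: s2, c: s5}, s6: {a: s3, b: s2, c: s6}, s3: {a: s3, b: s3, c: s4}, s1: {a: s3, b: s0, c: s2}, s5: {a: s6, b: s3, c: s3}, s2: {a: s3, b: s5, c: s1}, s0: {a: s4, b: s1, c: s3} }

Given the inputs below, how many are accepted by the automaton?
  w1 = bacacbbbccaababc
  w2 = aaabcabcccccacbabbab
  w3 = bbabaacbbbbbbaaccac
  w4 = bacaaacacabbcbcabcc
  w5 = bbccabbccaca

w1: s4 → s2 → s3 → s4 → s4 → s5 → s3 → s3 → s3 → s4 → s5 → s6 → s3 → s3 → s3 → s3 → s4  → end s4, accepted
w2: s4 → s4 → s4 → s4 → s2 → s1 → s3 → s3 → s4 → s5 → s3 → s4 → s5 → s6 → s6 → s2 → s3 → s3 → s3 → s3 → s3  → end s3, rejected
w3: s4 → s2 → s5 → s6 → s2 → s3 → s3 → s4 → s2 → s5 → s3 → s3 → s3 → s3 → s3 → s3 → s4 → s5 → s6 → s6  → end s6, accepted
w4: s4 → s2 → s3 → s4 → s4 → s4 → s4 → s5 → s6 → s6 → s3 → s3 → s3 → s4 → s2 → s1 → s3 → s3 → s4 → s5  → end s5, accepted
w5: s4 → s2 → s5 → s3 → s4 → s4 → s2 → s5 → s3 → s4 → s4 → s5 → s6  → end s6, accepted

4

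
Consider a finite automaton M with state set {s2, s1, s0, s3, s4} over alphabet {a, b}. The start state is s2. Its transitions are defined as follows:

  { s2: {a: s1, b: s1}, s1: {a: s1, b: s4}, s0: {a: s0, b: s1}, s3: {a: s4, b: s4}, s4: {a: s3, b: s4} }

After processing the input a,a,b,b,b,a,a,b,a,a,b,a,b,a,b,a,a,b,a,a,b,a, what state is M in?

s2 → s1 → s1 → s4 → s4 → s4 → s3 → s4 → s4 → s3 → s4 → s4 → s3 → s4 → s3 → s4 → s3 → s4 → s4 → s3 → s4 → s4 → s3

s3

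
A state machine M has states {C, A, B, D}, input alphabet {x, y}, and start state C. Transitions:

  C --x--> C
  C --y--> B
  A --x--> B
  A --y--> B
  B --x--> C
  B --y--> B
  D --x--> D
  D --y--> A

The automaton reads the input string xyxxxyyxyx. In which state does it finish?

Trace: C -x-> C -y-> B -x-> C -x-> C -x-> C -y-> B -y-> B -x-> C -y-> B -x-> C

C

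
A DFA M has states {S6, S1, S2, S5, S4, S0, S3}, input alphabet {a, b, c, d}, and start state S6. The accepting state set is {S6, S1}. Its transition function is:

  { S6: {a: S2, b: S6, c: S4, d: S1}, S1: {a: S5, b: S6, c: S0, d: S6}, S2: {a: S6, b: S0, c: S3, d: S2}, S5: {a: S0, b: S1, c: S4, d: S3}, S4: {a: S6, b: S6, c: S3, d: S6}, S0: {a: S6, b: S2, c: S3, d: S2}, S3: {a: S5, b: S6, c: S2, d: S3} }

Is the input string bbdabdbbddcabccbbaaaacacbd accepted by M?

Yes

S6 → S6 → S6 → S1 → S5 → S1 → S6 → S6 → S6 → S1 → S6 → S4 → S6 → S6 → S4 → S3 → S6 → S6 → S2 → S6 → S2 → S6 → S4 → S6 → S4 → S6 → S1
End state S1 is accepting.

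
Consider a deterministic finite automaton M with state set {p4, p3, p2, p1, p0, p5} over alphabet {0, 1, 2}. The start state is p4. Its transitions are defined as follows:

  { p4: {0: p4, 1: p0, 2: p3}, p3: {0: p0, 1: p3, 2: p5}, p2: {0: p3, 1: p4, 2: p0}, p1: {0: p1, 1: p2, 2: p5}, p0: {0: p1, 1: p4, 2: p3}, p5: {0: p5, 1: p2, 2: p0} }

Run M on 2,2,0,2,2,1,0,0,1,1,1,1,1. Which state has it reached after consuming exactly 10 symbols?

p4

start at p4
read '2': p4 → p3
read '2': p3 → p5
read '0': p5 → p5
read '2': p5 → p0
read '2': p0 → p3
read '1': p3 → p3
read '0': p3 → p0
read '0': p0 → p1
read '1': p1 → p2
read '1': p2 → p4
After 10 symbols: p4.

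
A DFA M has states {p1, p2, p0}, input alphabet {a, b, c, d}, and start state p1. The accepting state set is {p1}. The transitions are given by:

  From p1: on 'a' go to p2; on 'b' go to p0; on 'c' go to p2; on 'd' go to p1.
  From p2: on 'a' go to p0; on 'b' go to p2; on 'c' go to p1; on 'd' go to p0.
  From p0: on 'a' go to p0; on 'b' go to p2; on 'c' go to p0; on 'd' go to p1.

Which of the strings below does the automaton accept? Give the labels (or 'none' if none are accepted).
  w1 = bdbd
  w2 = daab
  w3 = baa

w1

w1:
  start at p1
  read 'b': p1 → p0
  read 'd': p0 → p1
  read 'b': p1 → p0
  read 'd': p0 → p1
  end p1, accepted
w2:
  start at p1
  read 'd': p1 → p1
  read 'a': p1 → p2
  read 'a': p2 → p0
  read 'b': p0 → p2
  end p2, rejected
w3:
  start at p1
  read 'b': p1 → p0
  read 'a': p0 → p0
  read 'a': p0 → p0
  end p0, rejected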